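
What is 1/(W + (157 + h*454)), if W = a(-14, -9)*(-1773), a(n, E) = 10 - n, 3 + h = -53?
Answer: -1/67819 ≈ -1.4745e-5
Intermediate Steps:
h = -56 (h = -3 - 53 = -56)
W = -42552 (W = (10 - 1*(-14))*(-1773) = (10 + 14)*(-1773) = 24*(-1773) = -42552)
1/(W + (157 + h*454)) = 1/(-42552 + (157 - 56*454)) = 1/(-42552 + (157 - 25424)) = 1/(-42552 - 25267) = 1/(-67819) = -1/67819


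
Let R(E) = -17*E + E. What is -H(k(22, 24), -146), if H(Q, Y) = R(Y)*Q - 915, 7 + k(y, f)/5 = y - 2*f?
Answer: 386355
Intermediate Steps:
k(y, f) = -35 - 10*f + 5*y (k(y, f) = -35 + 5*(y - 2*f) = -35 + (-10*f + 5*y) = -35 - 10*f + 5*y)
R(E) = -16*E
H(Q, Y) = -915 - 16*Q*Y (H(Q, Y) = (-16*Y)*Q - 915 = -16*Q*Y - 915 = -915 - 16*Q*Y)
-H(k(22, 24), -146) = -(-915 - 16*(-35 - 10*24 + 5*22)*(-146)) = -(-915 - 16*(-35 - 240 + 110)*(-146)) = -(-915 - 16*(-165)*(-146)) = -(-915 - 385440) = -1*(-386355) = 386355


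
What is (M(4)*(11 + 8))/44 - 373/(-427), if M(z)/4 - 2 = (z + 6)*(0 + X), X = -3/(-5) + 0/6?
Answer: 69007/4697 ≈ 14.692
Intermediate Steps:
X = ⅗ (X = -3*(-⅕) + 0*(⅙) = ⅗ + 0 = ⅗ ≈ 0.60000)
M(z) = 112/5 + 12*z/5 (M(z) = 8 + 4*((z + 6)*(0 + ⅗)) = 8 + 4*((6 + z)*(⅗)) = 8 + 4*(18/5 + 3*z/5) = 8 + (72/5 + 12*z/5) = 112/5 + 12*z/5)
(M(4)*(11 + 8))/44 - 373/(-427) = ((112/5 + (12/5)*4)*(11 + 8))/44 - 373/(-427) = ((112/5 + 48/5)*19)*(1/44) - 373*(-1/427) = (32*19)*(1/44) + 373/427 = 608*(1/44) + 373/427 = 152/11 + 373/427 = 69007/4697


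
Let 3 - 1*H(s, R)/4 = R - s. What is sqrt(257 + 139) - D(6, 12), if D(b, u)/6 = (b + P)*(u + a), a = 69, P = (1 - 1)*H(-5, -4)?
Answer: -2916 + 6*sqrt(11) ≈ -2896.1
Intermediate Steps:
H(s, R) = 12 - 4*R + 4*s (H(s, R) = 12 - 4*(R - s) = 12 + (-4*R + 4*s) = 12 - 4*R + 4*s)
P = 0 (P = (1 - 1)*(12 - 4*(-4) + 4*(-5)) = 0*(12 + 16 - 20) = 0*8 = 0)
D(b, u) = 6*b*(69 + u) (D(b, u) = 6*((b + 0)*(u + 69)) = 6*(b*(69 + u)) = 6*b*(69 + u))
sqrt(257 + 139) - D(6, 12) = sqrt(257 + 139) - 6*6*(69 + 12) = sqrt(396) - 6*6*81 = 6*sqrt(11) - 1*2916 = 6*sqrt(11) - 2916 = -2916 + 6*sqrt(11)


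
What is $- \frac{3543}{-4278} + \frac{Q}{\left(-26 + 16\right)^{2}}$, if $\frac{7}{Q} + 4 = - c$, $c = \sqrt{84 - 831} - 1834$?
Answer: $\frac{470966164}{568642455} + \frac{i \sqrt{83}}{15950700} \approx 0.82823 + 5.7116 \cdot 10^{-7} i$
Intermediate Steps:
$c = -1834 + 3 i \sqrt{83}$ ($c = \sqrt{-747} - 1834 = 3 i \sqrt{83} - 1834 = -1834 + 3 i \sqrt{83} \approx -1834.0 + 27.331 i$)
$Q = \frac{7}{1830 - 3 i \sqrt{83}}$ ($Q = \frac{7}{-4 - \left(-1834 + 3 i \sqrt{83}\right)} = \frac{7}{-4 + \left(1834 - 3 i \sqrt{83}\right)} = \frac{7}{1830 - 3 i \sqrt{83}} \approx 0.0038243 + 5.7116 \cdot 10^{-5} i$)
$- \frac{3543}{-4278} + \frac{Q}{\left(-26 + 16\right)^{2}} = - \frac{3543}{-4278} + \frac{\frac{610}{159507} + \frac{i \sqrt{83}}{159507}}{\left(-26 + 16\right)^{2}} = \left(-3543\right) \left(- \frac{1}{4278}\right) + \frac{\frac{610}{159507} + \frac{i \sqrt{83}}{159507}}{\left(-10\right)^{2}} = \frac{1181}{1426} + \frac{\frac{610}{159507} + \frac{i \sqrt{83}}{159507}}{100} = \frac{1181}{1426} + \left(\frac{610}{159507} + \frac{i \sqrt{83}}{159507}\right) \frac{1}{100} = \frac{1181}{1426} + \left(\frac{61}{1595070} + \frac{i \sqrt{83}}{15950700}\right) = \frac{470966164}{568642455} + \frac{i \sqrt{83}}{15950700}$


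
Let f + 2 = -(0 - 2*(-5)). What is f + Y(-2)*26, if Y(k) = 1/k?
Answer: -25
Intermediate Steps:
f = -12 (f = -2 - (0 - 2*(-5)) = -2 - (0 + 10) = -2 - 1*10 = -2 - 10 = -12)
f + Y(-2)*26 = -12 + 26/(-2) = -12 - 1/2*26 = -12 - 13 = -25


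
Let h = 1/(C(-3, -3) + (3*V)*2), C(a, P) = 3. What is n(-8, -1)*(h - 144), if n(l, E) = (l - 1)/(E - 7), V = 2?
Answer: -6477/40 ≈ -161.93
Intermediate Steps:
n(l, E) = (-1 + l)/(-7 + E)
h = 1/15 (h = 1/(3 + (3*2)*2) = 1/(3 + 6*2) = 1/(3 + 12) = 1/15 ≈ 0.066667)
n(-8, -1)*(h - 144) = ((-1 - 8)/(-7 - 1))*(1/15 - 144) = (-9/(-8))*(-2159/15) = -1/8*(-9)*(-2159/15) = (9/8)*(-2159/15) = -6477/40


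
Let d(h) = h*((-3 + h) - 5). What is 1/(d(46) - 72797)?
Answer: -1/71049 ≈ -1.4075e-5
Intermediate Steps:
d(h) = h*(-8 + h)
1/(d(46) - 72797) = 1/(46*(-8 + 46) - 72797) = 1/(46*38 - 72797) = 1/(1748 - 72797) = 1/(-71049) = -1/71049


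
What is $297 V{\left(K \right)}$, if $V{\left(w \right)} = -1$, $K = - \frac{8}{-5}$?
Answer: $-297$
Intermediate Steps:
$K = \frac{8}{5}$ ($K = \left(-8\right) \left(- \frac{1}{5}\right) = \frac{8}{5} \approx 1.6$)
$297 V{\left(K \right)} = 297 \left(-1\right) = -297$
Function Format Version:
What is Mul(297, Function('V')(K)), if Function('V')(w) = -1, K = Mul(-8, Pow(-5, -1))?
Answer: -297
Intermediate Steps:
K = Rational(8, 5) (K = Mul(-8, Rational(-1, 5)) = Rational(8, 5) ≈ 1.6000)
Mul(297, Function('V')(K)) = Mul(297, -1) = -297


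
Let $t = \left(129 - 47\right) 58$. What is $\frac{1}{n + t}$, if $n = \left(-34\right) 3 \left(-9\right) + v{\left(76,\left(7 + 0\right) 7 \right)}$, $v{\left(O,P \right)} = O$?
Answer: $\frac{1}{5750} \approx 0.00017391$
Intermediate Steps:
$t = 4756$ ($t = 82 \cdot 58 = 4756$)
$n = 994$ ($n = \left(-34\right) 3 \left(-9\right) + 76 = \left(-102\right) \left(-9\right) + 76 = 918 + 76 = 994$)
$\frac{1}{n + t} = \frac{1}{994 + 4756} = \frac{1}{5750}$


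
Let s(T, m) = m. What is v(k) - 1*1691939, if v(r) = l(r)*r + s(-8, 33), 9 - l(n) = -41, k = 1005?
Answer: -1641656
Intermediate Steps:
l(n) = 50 (l(n) = 9 - 1*(-41) = 9 + 41 = 50)
v(r) = 33 + 50*r (v(r) = 50*r + 33 = 33 + 50*r)
v(k) - 1*1691939 = (33 + 50*1005) - 1*1691939 = (33 + 50250) - 1691939 = 50283 - 1691939 = -1641656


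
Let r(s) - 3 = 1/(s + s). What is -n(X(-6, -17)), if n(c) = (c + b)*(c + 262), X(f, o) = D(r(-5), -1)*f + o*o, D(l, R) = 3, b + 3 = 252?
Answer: -277160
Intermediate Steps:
r(s) = 3 + 1/(2*s) (r(s) = 3 + 1/(s + s) = 3 + 1/(2*s))
b = 249 (b = -3 + 252 = 249)
X(f, o) = o² + 3*f (X(f, o) = 3*f + o*o = 3*f + o² = o² + 3*f)
n(c) = (249 + c)*(262 + c) (n(c) = (c + 249)*(c + 262) = (249 + c)*(262 + c))
-n(X(-6, -17)) = -(65238 + ((-17)² + 3*(-6))² + 511*((-17)² + 3*(-6))) = -(65238 + (289 - 18)² + 511*(289 - 18)) = -(65238 + 271² + 511*271) = -(65238 + 73441 + 138481) = -1*277160 = -277160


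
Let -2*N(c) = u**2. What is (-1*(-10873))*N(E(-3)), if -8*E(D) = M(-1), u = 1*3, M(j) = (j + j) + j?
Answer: -97857/2 ≈ -48929.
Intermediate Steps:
M(j) = 3*j (M(j) = 2*j + j = 3*j)
u = 3
E(D) = 3/8 (E(D) = -3*(-1)/8 = -1/8*(-3) = 3/8)
N(c) = -9/2 (N(c) = -1/2*3**2 = -1/2*9 = -9/2)
(-1*(-10873))*N(E(-3)) = -1*(-10873)*(-9/2) = 10873*(-9/2) = -97857/2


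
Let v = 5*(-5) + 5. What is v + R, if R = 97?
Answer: 77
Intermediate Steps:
v = -20 (v = -25 + 5 = -20)
v + R = -20 + 97 = 77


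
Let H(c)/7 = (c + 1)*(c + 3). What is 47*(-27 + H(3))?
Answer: 6627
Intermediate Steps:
H(c) = 7*(1 + c)*(3 + c) (H(c) = 7*((c + 1)*(c + 3)) = 7*((1 + c)*(3 + c)) = 7*(1 + c)*(3 + c))
47*(-27 + H(3)) = 47*(-27 + (21 + 7*3² + 28*3)) = 47*(-27 + (21 + 7*9 + 84)) = 47*(-27 + (21 + 63 + 84)) = 47*(-27 + 168) = 47*141 = 6627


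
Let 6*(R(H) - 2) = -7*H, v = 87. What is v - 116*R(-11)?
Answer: -4901/3 ≈ -1633.7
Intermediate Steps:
R(H) = 2 - 7*H/6 (R(H) = 2 + (-7*H)/6 = 2 - 7*H/6)
v - 116*R(-11) = 87 - 116*(2 - 7/6*(-11)) = 87 - 116*(2 + 77/6) = 87 - 116*89/6 = 87 - 5162/3 = -4901/3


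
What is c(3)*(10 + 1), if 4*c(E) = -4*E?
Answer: -33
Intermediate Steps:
c(E) = -E (c(E) = (-4*E)/4 = -E)
c(3)*(10 + 1) = (-1*3)*(10 + 1) = -3*11 = -33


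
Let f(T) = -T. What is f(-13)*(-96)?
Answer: -1248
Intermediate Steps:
f(-13)*(-96) = -1*(-13)*(-96) = 13*(-96) = -1248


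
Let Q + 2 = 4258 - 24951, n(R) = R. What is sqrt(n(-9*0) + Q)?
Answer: I*sqrt(20695) ≈ 143.86*I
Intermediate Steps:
Q = -20695 (Q = -2 + (4258 - 24951) = -2 - 20693 = -20695)
sqrt(n(-9*0) + Q) = sqrt(-9*0 - 20695) = sqrt(0 - 20695) = sqrt(-20695) = I*sqrt(20695)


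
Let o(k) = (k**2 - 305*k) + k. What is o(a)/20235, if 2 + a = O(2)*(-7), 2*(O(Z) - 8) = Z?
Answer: 1599/1349 ≈ 1.1853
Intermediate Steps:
O(Z) = 8 + Z/2
a = -65 (a = -2 + (8 + (1/2)*2)*(-7) = -2 + (8 + 1)*(-7) = -2 + 9*(-7) = -2 - 63 = -65)
o(k) = k**2 - 304*k
o(a)/20235 = -65*(-304 - 65)/20235 = -65*(-369)*(1/20235) = 23985*(1/20235) = 1599/1349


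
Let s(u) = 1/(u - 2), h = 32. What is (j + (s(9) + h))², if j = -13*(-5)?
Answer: 462400/49 ≈ 9436.7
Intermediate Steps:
s(u) = 1/(-2 + u)
j = 65
(j + (s(9) + h))² = (65 + (1/(-2 + 9) + 32))² = (65 + (1/7 + 32))² = (65 + (⅐ + 32))² = (65 + 225/7)² = (680/7)² = 462400/49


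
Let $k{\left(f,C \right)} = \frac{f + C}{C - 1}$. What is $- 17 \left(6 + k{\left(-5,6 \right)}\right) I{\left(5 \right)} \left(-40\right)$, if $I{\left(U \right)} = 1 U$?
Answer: $21080$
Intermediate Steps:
$I{\left(U \right)} = U$
$k{\left(f,C \right)} = \frac{C + f}{-1 + C}$
$- 17 \left(6 + k{\left(-5,6 \right)}\right) I{\left(5 \right)} \left(-40\right) = - 17 \left(6 + \frac{6 - 5}{-1 + 6}\right) 5 \left(-40\right) = - 17 \left(6 + \frac{1}{5} \cdot 1\right) 5 \left(-40\right) = - 17 \left(6 + \frac{1}{5}\right) 5 \left(-40\right) = - 17 \cdot \frac{31}{5} \cdot 5 \left(-40\right) = \left(-17\right) 31 \left(-40\right) = \left(-527\right) \left(-40\right) = 21080$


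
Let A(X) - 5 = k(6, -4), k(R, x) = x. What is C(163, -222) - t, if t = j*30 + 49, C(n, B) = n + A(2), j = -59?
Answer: 1885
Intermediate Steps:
A(X) = 1 (A(X) = 5 - 4 = 1)
C(n, B) = 1 + n (C(n, B) = n + 1 = 1 + n)
t = -1721 (t = -59*30 + 49 = -1770 + 49 = -1721)
C(163, -222) - t = (1 + 163) - 1*(-1721) = 164 + 1721 = 1885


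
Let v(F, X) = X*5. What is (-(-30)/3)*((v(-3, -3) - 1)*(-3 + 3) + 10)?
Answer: 100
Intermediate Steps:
v(F, X) = 5*X
(-(-30)/3)*((v(-3, -3) - 1)*(-3 + 3) + 10) = (-(-30)/3)*((5*(-3) - 1)*(-3 + 3) + 10) = (-(-30)/3)*((-15 - 1)*0 + 10) = (-15*(-⅔))*(-16*0 + 10) = 10*(0 + 10) = 10*10 = 100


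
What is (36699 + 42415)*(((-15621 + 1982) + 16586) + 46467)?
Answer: 3909339196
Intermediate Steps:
(36699 + 42415)*(((-15621 + 1982) + 16586) + 46467) = 79114*((-13639 + 16586) + 46467) = 79114*(2947 + 46467) = 79114*49414 = 3909339196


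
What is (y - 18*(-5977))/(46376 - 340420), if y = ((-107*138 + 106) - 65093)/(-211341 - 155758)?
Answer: -39494792767/107943258356 ≈ -0.36588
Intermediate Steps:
y = 79753/367099 (y = ((-14766 + 106) - 65093)/(-367099) = (-14660 - 65093)*(-1/367099) = -79753*(-1/367099) = 79753/367099 ≈ 0.21725)
(y - 18*(-5977))/(46376 - 340420) = (79753/367099 - 18*(-5977))/(46376 - 340420) = (79753/367099 + 107586)/(-294044) = (39494792767/367099)*(-1/294044) = -39494792767/107943258356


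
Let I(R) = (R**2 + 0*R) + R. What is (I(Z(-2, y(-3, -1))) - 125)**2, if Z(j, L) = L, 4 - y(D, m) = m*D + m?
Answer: 14161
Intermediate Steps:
y(D, m) = 4 - m - D*m (y(D, m) = 4 - (m*D + m) = 4 - (D*m + m) = 4 - (m + D*m) = 4 + (-m - D*m) = 4 - m - D*m)
I(R) = R + R**2 (I(R) = (R**2 + 0) + R = R**2 + R = R + R**2)
(I(Z(-2, y(-3, -1))) - 125)**2 = ((4 - 1*(-1) - 1*(-3)*(-1))*(1 + (4 - 1*(-1) - 1*(-3)*(-1))) - 125)**2 = ((4 + 1 - 3)*(1 + (4 + 1 - 3)) - 125)**2 = (2*(1 + 2) - 125)**2 = (2*3 - 125)**2 = (6 - 125)**2 = (-119)**2 = 14161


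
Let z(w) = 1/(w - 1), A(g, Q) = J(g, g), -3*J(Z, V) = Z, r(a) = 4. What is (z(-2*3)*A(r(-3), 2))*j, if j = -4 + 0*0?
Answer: -16/21 ≈ -0.76190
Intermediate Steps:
J(Z, V) = -Z/3
A(g, Q) = -g/3
z(w) = 1/(-1 + w)
j = -4 (j = -4 + 0 = -4)
(z(-2*3)*A(r(-3), 2))*j = ((-⅓*4)/(-1 - 2*3))*(-4) = (-4/3/(-1 - 6))*(-4) = (-4/3/(-7))*(-4) = -⅐*(-4/3)*(-4) = (4/21)*(-4) = -16/21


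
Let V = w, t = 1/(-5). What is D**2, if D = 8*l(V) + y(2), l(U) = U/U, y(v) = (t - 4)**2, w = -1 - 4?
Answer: 410881/625 ≈ 657.41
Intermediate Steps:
t = -1/5 ≈ -0.20000
w = -5
V = -5
y(v) = 441/25 (y(v) = (-1/5 - 4)**2 = (-21/5)**2 = 441/25)
l(U) = 1
D = 641/25 (D = 8*1 + 441/25 = 8 + 441/25 = 641/25 ≈ 25.640)
D**2 = (641/25)**2 = 410881/625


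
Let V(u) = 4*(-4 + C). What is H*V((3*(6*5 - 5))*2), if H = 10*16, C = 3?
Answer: -640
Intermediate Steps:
V(u) = -4 (V(u) = 4*(-4 + 3) = 4*(-1) = -4)
H = 160
H*V((3*(6*5 - 5))*2) = 160*(-4) = -640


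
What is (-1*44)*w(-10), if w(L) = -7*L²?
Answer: 30800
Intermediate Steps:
(-1*44)*w(-10) = (-1*44)*(-7*(-10)²) = -(-308)*100 = -44*(-700) = 30800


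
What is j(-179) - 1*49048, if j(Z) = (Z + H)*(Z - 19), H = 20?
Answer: -17566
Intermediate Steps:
j(Z) = (-19 + Z)*(20 + Z) (j(Z) = (Z + 20)*(Z - 19) = (20 + Z)*(-19 + Z) = (-19 + Z)*(20 + Z))
j(-179) - 1*49048 = (-380 - 179 + (-179)**2) - 1*49048 = (-380 - 179 + 32041) - 49048 = 31482 - 49048 = -17566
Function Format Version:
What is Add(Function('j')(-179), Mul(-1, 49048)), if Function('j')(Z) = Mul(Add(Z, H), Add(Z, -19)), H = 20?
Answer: -17566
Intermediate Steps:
Function('j')(Z) = Mul(Add(-19, Z), Add(20, Z)) (Function('j')(Z) = Mul(Add(Z, 20), Add(Z, -19)) = Mul(Add(20, Z), Add(-19, Z)) = Mul(Add(-19, Z), Add(20, Z)))
Add(Function('j')(-179), Mul(-1, 49048)) = Add(Add(-380, -179, Pow(-179, 2)), Mul(-1, 49048)) = Add(Add(-380, -179, 32041), -49048) = Add(31482, -49048) = -17566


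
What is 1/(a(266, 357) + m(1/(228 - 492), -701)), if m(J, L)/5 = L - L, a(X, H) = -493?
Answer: -1/493 ≈ -0.0020284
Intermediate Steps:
m(J, L) = 0 (m(J, L) = 5*(L - L) = 5*0 = 0)
1/(a(266, 357) + m(1/(228 - 492), -701)) = 1/(-493 + 0) = 1/(-493) = -1/493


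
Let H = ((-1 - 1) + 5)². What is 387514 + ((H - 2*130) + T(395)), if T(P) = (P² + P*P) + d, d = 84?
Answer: 699397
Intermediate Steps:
H = 9 (H = (-2 + 5)² = 3² = 9)
T(P) = 84 + 2*P² (T(P) = (P² + P*P) + 84 = (P² + P²) + 84 = 2*P² + 84 = 84 + 2*P²)
387514 + ((H - 2*130) + T(395)) = 387514 + ((9 - 2*130) + (84 + 2*395²)) = 387514 + ((9 - 260) + (84 + 2*156025)) = 387514 + (-251 + (84 + 312050)) = 387514 + (-251 + 312134) = 387514 + 311883 = 699397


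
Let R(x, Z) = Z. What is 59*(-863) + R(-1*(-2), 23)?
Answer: -50894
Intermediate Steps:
59*(-863) + R(-1*(-2), 23) = 59*(-863) + 23 = -50917 + 23 = -50894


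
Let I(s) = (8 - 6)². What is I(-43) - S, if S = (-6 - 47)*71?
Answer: 3767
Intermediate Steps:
I(s) = 4 (I(s) = 2² = 4)
S = -3763 (S = -53*71 = -3763)
I(-43) - S = 4 - 1*(-3763) = 4 + 3763 = 3767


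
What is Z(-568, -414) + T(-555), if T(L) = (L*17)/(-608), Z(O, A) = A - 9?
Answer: -247749/608 ≈ -407.48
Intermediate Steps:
Z(O, A) = -9 + A
T(L) = -17*L/608 (T(L) = (17*L)*(-1/608) = -17*L/608)
Z(-568, -414) + T(-555) = (-9 - 414) - 17/608*(-555) = -423 + 9435/608 = -247749/608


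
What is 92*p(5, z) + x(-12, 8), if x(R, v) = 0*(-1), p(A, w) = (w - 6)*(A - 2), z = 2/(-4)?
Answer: -1794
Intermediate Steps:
z = -1/2 (z = 2*(-1/4) = -1/2 ≈ -0.50000)
p(A, w) = (-6 + w)*(-2 + A)
x(R, v) = 0
92*p(5, z) + x(-12, 8) = 92*(12 - 6*5 - 2*(-1/2) + 5*(-1/2)) + 0 = 92*(12 - 30 + 1 - 5/2) + 0 = 92*(-39/2) + 0 = -1794 + 0 = -1794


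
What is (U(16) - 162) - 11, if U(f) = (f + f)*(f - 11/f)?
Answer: 317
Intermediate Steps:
U(f) = 2*f*(f - 11/f) (U(f) = (2*f)*(f - 11/f) = 2*f*(f - 11/f))
(U(16) - 162) - 11 = ((-22 + 2*16**2) - 162) - 11 = ((-22 + 2*256) - 162) - 11 = ((-22 + 512) - 162) - 11 = (490 - 162) - 11 = 328 - 11 = 317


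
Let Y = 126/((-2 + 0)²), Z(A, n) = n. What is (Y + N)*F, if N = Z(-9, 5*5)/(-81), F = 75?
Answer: 126325/54 ≈ 2339.4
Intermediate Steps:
N = -25/81 (N = (5*5)/(-81) = 25*(-1/81) = -25/81 ≈ -0.30864)
Y = 63/2 (Y = 126/((-2)²) = 126/4 = 126*(¼) = 63/2 ≈ 31.500)
(Y + N)*F = (63/2 - 25/81)*75 = (5053/162)*75 = 126325/54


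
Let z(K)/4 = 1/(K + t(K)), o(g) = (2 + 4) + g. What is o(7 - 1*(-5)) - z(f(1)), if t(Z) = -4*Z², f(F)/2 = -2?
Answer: 307/17 ≈ 18.059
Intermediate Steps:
f(F) = -4 (f(F) = 2*(-2) = -4)
o(g) = 6 + g
z(K) = 4/(K - 4*K²)
o(7 - 1*(-5)) - z(f(1)) = (6 + (7 - 1*(-5))) - (-4)/((-4)*(-1 + 4*(-4))) = (6 + (7 + 5)) - (-4)*(-1)/(4*(-1 - 16)) = (6 + 12) - (-4)*(-1)/(4*(-17)) = 18 - (-4)*(-1)*(-1)/(4*17) = 18 - 1*(-1/17) = 18 + 1/17 = 307/17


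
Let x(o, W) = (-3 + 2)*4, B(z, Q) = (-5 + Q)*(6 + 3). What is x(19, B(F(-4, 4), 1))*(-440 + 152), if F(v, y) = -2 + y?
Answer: 1152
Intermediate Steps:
B(z, Q) = -45 + 9*Q (B(z, Q) = (-5 + Q)*9 = -45 + 9*Q)
x(o, W) = -4 (x(o, W) = -1*4 = -4)
x(19, B(F(-4, 4), 1))*(-440 + 152) = -4*(-440 + 152) = -4*(-288) = 1152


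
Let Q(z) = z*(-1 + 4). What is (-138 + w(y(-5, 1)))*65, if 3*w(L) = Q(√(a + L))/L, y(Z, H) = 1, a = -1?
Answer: -8970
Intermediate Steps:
Q(z) = 3*z (Q(z) = z*3 = 3*z)
w(L) = √(-1 + L)/L (w(L) = ((3*√(-1 + L))/L)/3 = (3*√(-1 + L)/L)/3 = √(-1 + L)/L)
(-138 + w(y(-5, 1)))*65 = (-138 + √(-1 + 1)/1)*65 = (-138 + 1*√0)*65 = (-138 + 1*0)*65 = (-138 + 0)*65 = -138*65 = -8970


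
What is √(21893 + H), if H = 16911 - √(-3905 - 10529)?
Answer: √(38804 - I*√14434) ≈ 196.99 - 0.3049*I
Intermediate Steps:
H = 16911 - I*√14434 (H = 16911 - √(-14434) = 16911 - I*√14434 ≈ 16911.0 - 120.14*I)
√(21893 + H) = √(21893 + (16911 - I*√14434)) = √(38804 - I*√14434)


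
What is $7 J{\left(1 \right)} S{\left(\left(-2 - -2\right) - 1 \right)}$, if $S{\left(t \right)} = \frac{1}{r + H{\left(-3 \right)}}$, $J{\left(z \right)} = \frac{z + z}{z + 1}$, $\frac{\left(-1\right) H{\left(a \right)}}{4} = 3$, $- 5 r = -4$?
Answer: $- \frac{5}{8} \approx -0.625$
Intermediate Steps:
$r = \frac{4}{5}$ ($r = \left(- \frac{1}{5}\right) \left(-4\right) = \frac{4}{5} \approx 0.8$)
$H{\left(a \right)} = -12$ ($H{\left(a \right)} = \left(-4\right) 3 = -12$)
$J{\left(z \right)} = \frac{2 z}{1 + z}$
$S{\left(t \right)} = - \frac{5}{56}$ ($S{\left(t \right)} = \frac{1}{\frac{4}{5} - 12} = \frac{1}{- \frac{56}{5}} = - \frac{5}{56}$)
$7 J{\left(1 \right)} S{\left(\left(-2 - -2\right) - 1 \right)} = 7 \cdot 2 \cdot 1 \frac{1}{1 + 1} \left(- \frac{5}{56}\right) = 7 \cdot 2 \cdot 1 \cdot \frac{1}{2} \left(- \frac{5}{56}\right) = 7 \cdot 1 \left(- \frac{5}{56}\right) = 7 \left(- \frac{5}{56}\right) = - \frac{5}{8}$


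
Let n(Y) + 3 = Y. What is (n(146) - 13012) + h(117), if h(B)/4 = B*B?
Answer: 41887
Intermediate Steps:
n(Y) = -3 + Y
h(B) = 4*B² (h(B) = 4*(B*B) = 4*B²)
(n(146) - 13012) + h(117) = ((-3 + 146) - 13012) + 4*117² = (143 - 13012) + 4*13689 = -12869 + 54756 = 41887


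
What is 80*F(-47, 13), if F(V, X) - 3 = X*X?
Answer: 13760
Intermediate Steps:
F(V, X) = 3 + X² (F(V, X) = 3 + X*X = 3 + X²)
80*F(-47, 13) = 80*(3 + 13²) = 80*(3 + 169) = 80*172 = 13760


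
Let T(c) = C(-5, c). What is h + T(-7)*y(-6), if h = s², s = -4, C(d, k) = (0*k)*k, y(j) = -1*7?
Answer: 16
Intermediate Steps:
y(j) = -7
C(d, k) = 0 (C(d, k) = 0*k = 0)
T(c) = 0
h = 16 (h = (-4)² = 16)
h + T(-7)*y(-6) = 16 + 0*(-7) = 16 + 0 = 16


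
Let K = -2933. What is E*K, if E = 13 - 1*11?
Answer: -5866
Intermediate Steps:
E = 2 (E = 13 - 11 = 2)
E*K = 2*(-2933) = -5866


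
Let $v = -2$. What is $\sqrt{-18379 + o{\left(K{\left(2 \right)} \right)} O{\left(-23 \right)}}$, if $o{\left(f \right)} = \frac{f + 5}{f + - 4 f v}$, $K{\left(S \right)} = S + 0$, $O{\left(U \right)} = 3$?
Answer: $\frac{i \sqrt{661602}}{6} \approx 135.56 i$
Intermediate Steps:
$K{\left(S \right)} = S$
$o{\left(f \right)} = \frac{5 + f}{9 f}$ ($o{\left(f \right)} = \frac{f + 5}{f + - 4 f \left(-2\right)} = \frac{5 + f}{f + 8 f} = \frac{5 + f}{9 f}$)
$\sqrt{-18379 + o{\left(K{\left(2 \right)} \right)} O{\left(-23 \right)}} = \sqrt{-18379 + \frac{5 + 2}{9 \cdot 2} \cdot 3} = \sqrt{-18379 + \frac{1}{9} \cdot \frac{1}{2} \cdot 7 \cdot 3} = \sqrt{-18379 + \frac{7}{18} \cdot 3} = \sqrt{-18379 + \frac{7}{6}} = \sqrt{- \frac{110267}{6}} = \frac{i \sqrt{661602}}{6}$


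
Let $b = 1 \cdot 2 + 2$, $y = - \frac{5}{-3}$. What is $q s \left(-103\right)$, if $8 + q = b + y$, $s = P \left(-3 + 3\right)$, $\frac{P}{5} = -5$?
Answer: $0$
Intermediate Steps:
$P = -25$ ($P = 5 \left(-5\right) = -25$)
$s = 0$ ($s = - 25 \left(-3 + 3\right) = \left(-25\right) 0 = 0$)
$y = \frac{5}{3}$ ($y = \left(-5\right) \left(- \frac{1}{3}\right) = \frac{5}{3} \approx 1.6667$)
$b = 4$ ($b = 2 + 2 = 4$)
$q = - \frac{7}{3}$ ($q = -8 + \left(4 + \frac{5}{3}\right) = -8 + \frac{17}{3} = - \frac{7}{3} \approx -2.3333$)
$q s \left(-103\right) = - \frac{7 \cdot 0 \left(-103\right)}{3} = \left(- \frac{7}{3}\right) 0 = 0$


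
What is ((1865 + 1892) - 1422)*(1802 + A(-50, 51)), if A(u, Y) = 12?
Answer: 4235690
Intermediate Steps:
((1865 + 1892) - 1422)*(1802 + A(-50, 51)) = ((1865 + 1892) - 1422)*(1802 + 12) = (3757 - 1422)*1814 = 2335*1814 = 4235690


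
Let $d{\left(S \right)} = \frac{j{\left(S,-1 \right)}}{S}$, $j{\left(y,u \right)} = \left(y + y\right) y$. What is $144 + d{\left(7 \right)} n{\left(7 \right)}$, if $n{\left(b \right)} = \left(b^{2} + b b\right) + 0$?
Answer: $1516$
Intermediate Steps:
$j{\left(y,u \right)} = 2 y^{2}$ ($j{\left(y,u \right)} = 2 y y = 2 y^{2}$)
$d{\left(S \right)} = 2 S$ ($d{\left(S \right)} = \frac{2 S^{2}}{S} = 2 S$)
$n{\left(b \right)} = 2 b^{2}$ ($n{\left(b \right)} = \left(b^{2} + b^{2}\right) + 0 = 2 b^{2} + 0 = 2 b^{2}$)
$144 + d{\left(7 \right)} n{\left(7 \right)} = 144 + 2 \cdot 7 \cdot 2 \cdot 7^{2} = 144 + 14 \cdot 2 \cdot 49 = 144 + 14 \cdot 98 = 144 + 1372 = 1516$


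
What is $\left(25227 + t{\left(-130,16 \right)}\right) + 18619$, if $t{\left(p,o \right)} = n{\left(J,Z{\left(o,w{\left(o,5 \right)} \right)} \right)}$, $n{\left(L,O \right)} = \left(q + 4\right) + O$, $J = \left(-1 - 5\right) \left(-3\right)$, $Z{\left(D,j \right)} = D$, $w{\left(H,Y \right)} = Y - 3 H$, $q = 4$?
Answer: $43870$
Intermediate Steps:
$J = 18$ ($J = \left(-6\right) \left(-3\right) = 18$)
$n{\left(L,O \right)} = 8 + O$ ($n{\left(L,O \right)} = \left(4 + 4\right) + O = 8 + O$)
$t{\left(p,o \right)} = 8 + o$
$\left(25227 + t{\left(-130,16 \right)}\right) + 18619 = \left(25227 + \left(8 + 16\right)\right) + 18619 = \left(25227 + 24\right) + 18619 = 25251 + 18619 = 43870$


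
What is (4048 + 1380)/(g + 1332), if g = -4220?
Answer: -1357/722 ≈ -1.8795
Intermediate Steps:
(4048 + 1380)/(g + 1332) = (4048 + 1380)/(-4220 + 1332) = 5428/(-2888) = 5428*(-1/2888) = -1357/722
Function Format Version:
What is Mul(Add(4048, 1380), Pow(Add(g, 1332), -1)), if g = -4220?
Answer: Rational(-1357, 722) ≈ -1.8795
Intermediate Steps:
Mul(Add(4048, 1380), Pow(Add(g, 1332), -1)) = Mul(Add(4048, 1380), Pow(Add(-4220, 1332), -1)) = Mul(5428, Pow(-2888, -1)) = Mul(5428, Rational(-1, 2888)) = Rational(-1357, 722)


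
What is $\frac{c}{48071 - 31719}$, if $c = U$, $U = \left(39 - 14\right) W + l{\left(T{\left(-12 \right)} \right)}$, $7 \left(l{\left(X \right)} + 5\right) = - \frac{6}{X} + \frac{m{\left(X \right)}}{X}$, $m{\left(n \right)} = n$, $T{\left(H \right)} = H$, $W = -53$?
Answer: $- \frac{18617}{228928} \approx -0.081323$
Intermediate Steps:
$l{\left(X \right)} = - \frac{34}{7} - \frac{6}{7 X}$ ($l{\left(X \right)} = -5 + \frac{- \frac{6}{X} + \frac{X}{X}}{7} = -5 + \frac{- \frac{6}{X} + 1}{7} = -5 + \frac{1 - \frac{6}{X}}{7} = -5 + \left(\frac{1}{7} - \frac{6}{7 X}\right) = - \frac{34}{7} - \frac{6}{7 X}$)
$U = - \frac{18617}{14}$ ($U = \left(39 - 14\right) \left(-53\right) + \frac{2 \left(-3 - -204\right)}{7 \left(-12\right)} = 25 \left(-53\right) + \frac{2}{7} \left(- \frac{1}{12}\right) \left(-3 + 204\right) = -1325 + \frac{2}{7} \left(- \frac{1}{12}\right) 201 = -1325 - \frac{67}{14} = - \frac{18617}{14} \approx -1329.8$)
$c = - \frac{18617}{14} \approx -1329.8$
$\frac{c}{48071 - 31719} = - \frac{18617}{14 \left(48071 - 31719\right)} = - \frac{18617}{14 \cdot 16352} = \left(- \frac{18617}{14}\right) \frac{1}{16352} = - \frac{18617}{228928}$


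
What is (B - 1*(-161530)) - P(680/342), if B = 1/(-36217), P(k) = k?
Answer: 1000360259759/6193107 ≈ 1.6153e+5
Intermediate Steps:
B = -1/36217 ≈ -2.7611e-5
(B - 1*(-161530)) - P(680/342) = (-1/36217 - 1*(-161530)) - 680/342 = (-1/36217 + 161530) - 680/342 = 5850132009/36217 - 1*340/171 = 5850132009/36217 - 340/171 = 1000360259759/6193107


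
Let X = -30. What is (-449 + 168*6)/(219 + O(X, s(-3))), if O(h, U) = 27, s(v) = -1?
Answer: 559/246 ≈ 2.2724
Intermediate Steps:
(-449 + 168*6)/(219 + O(X, s(-3))) = (-449 + 168*6)/(219 + 27) = (-449 + 1008)/246 = (1/246)*559 = 559/246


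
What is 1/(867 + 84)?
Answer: 1/951 ≈ 0.0010515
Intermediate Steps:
1/(867 + 84) = 1/951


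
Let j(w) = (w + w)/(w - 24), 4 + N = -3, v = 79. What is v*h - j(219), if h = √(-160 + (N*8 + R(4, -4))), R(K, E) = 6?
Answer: -146/65 + 79*I*√210 ≈ -2.2462 + 1144.8*I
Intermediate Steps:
N = -7 (N = -4 - 3 = -7)
h = I*√210 (h = √(-160 + (-7*8 + 6)) = √(-160 + (-56 + 6)) = √(-160 - 50) = √(-210) = I*√210 ≈ 14.491*I)
j(w) = 2*w/(-24 + w) (j(w) = (2*w)/(-24 + w) = 2*w/(-24 + w))
v*h - j(219) = 79*(I*√210) - 2*219/(-24 + 219) = 79*I*√210 - 2*219/195 = 79*I*√210 - 1*146/65 = 79*I*√210 - 146/65 = -146/65 + 79*I*√210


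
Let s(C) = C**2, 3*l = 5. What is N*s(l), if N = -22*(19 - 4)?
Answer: -2750/3 ≈ -916.67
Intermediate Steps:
N = -330 (N = -22*15 = -330)
l = 5/3 (l = (1/3)*5 = 5/3 ≈ 1.6667)
N*s(l) = -330*(5/3)**2 = -330*25/9 = -2750/3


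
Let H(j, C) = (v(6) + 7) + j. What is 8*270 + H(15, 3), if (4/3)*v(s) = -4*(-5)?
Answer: 2197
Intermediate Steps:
v(s) = 15 (v(s) = 3*(-4*(-5))/4 = (3/4)*20 = 15)
H(j, C) = 22 + j (H(j, C) = (15 + 7) + j = 22 + j)
8*270 + H(15, 3) = 8*270 + (22 + 15) = 2160 + 37 = 2197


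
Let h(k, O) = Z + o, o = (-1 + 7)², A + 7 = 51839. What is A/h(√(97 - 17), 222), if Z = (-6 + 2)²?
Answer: 12958/13 ≈ 996.77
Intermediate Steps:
A = 51832 (A = -7 + 51839 = 51832)
o = 36 (o = 6² = 36)
Z = 16 (Z = (-4)² = 16)
h(k, O) = 52 (h(k, O) = 16 + 36 = 52)
A/h(√(97 - 17), 222) = 51832/52 = 51832*(1/52) = 12958/13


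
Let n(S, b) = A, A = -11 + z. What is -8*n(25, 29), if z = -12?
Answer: 184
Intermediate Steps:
A = -23 (A = -11 - 12 = -23)
n(S, b) = -23
-8*n(25, 29) = -8*(-23) = 184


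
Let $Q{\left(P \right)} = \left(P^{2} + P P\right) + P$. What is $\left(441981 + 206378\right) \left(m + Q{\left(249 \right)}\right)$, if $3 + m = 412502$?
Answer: $348006693250$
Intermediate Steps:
$Q{\left(P \right)} = P + 2 P^{2}$ ($Q{\left(P \right)} = \left(P^{2} + P^{2}\right) + P = 2 P^{2} + P = P + 2 P^{2}$)
$m = 412499$ ($m = -3 + 412502 = 412499$)
$\left(441981 + 206378\right) \left(m + Q{\left(249 \right)}\right) = \left(441981 + 206378\right) \left(412499 + 249 \left(1 + 2 \cdot 249\right)\right) = 648359 \left(412499 + 249 \left(1 + 498\right)\right) = 648359 \left(412499 + 249 \cdot 499\right) = 648359 \left(412499 + 124251\right) = 648359 \cdot 536750 = 348006693250$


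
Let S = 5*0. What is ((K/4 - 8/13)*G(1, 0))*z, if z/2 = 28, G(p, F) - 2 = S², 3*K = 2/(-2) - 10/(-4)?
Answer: -714/13 ≈ -54.923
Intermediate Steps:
S = 0
K = ½ (K = (2/(-2) - 10/(-4))/3 = (2*(-½) - 10*(-¼))/3 = (-1 + 5/2)/3 = (⅓)*(3/2) = ½ ≈ 0.50000)
G(p, F) = 2 (G(p, F) = 2 + 0² = 2 + 0 = 2)
z = 56 (z = 2*28 = 56)
((K/4 - 8/13)*G(1, 0))*z = (((½)/4 - 8/13)*2)*56 = (((½)*(¼) - 8*1/13)*2)*56 = ((⅛ - 8/13)*2)*56 = -51/104*2*56 = -51/52*56 = -714/13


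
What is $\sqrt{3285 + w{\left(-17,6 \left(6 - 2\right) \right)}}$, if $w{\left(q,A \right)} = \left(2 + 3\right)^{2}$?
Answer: $\sqrt{3310} \approx 57.533$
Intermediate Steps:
$w{\left(q,A \right)} = 25$ ($w{\left(q,A \right)} = 5^{2} = 25$)
$\sqrt{3285 + w{\left(-17,6 \left(6 - 2\right) \right)}} = \sqrt{3285 + 25} = \sqrt{3310}$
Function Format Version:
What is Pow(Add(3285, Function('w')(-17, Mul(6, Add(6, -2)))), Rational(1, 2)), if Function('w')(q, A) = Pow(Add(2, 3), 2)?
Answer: Pow(3310, Rational(1, 2)) ≈ 57.533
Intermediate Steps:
Function('w')(q, A) = 25 (Function('w')(q, A) = Pow(5, 2) = 25)
Pow(Add(3285, Function('w')(-17, Mul(6, Add(6, -2)))), Rational(1, 2)) = Pow(Add(3285, 25), Rational(1, 2)) = Pow(3310, Rational(1, 2))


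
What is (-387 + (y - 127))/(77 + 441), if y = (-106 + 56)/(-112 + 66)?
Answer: -11797/11914 ≈ -0.99018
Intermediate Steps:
y = 25/23 (y = -50/(-46) = -50*(-1/46) = 25/23 ≈ 1.0870)
(-387 + (y - 127))/(77 + 441) = (-387 + (25/23 - 127))/(77 + 441) = (-387 - 2896/23)/518 = -11797/23*1/518 = -11797/11914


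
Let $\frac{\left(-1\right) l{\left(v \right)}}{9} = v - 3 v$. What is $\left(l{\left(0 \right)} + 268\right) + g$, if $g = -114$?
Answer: $154$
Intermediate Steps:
$l{\left(v \right)} = 18 v$ ($l{\left(v \right)} = - 9 \left(v - 3 v\right) = - 9 \left(- 2 v\right) = 18 v$)
$\left(l{\left(0 \right)} + 268\right) + g = \left(18 \cdot 0 + 268\right) - 114 = \left(0 + 268\right) - 114 = 268 - 114 = 154$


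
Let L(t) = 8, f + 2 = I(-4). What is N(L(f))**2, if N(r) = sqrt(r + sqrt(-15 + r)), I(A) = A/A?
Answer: 8 + I*sqrt(7) ≈ 8.0 + 2.6458*I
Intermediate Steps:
I(A) = 1
f = -1 (f = -2 + 1 = -1)
N(L(f))**2 = (sqrt(8 + sqrt(-15 + 8)))**2 = (sqrt(8 + sqrt(-7)))**2 = (sqrt(8 + I*sqrt(7)))**2 = 8 + I*sqrt(7)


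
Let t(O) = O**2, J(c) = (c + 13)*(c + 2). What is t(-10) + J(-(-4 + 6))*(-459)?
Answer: 100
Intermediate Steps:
J(c) = (2 + c)*(13 + c) (J(c) = (13 + c)*(2 + c) = (2 + c)*(13 + c))
t(-10) + J(-(-4 + 6))*(-459) = (-10)**2 + (26 + (-(-4 + 6))**2 + 15*(-(-4 + 6)))*(-459) = 100 + (26 + (-1*2)**2 + 15*(-1*2))*(-459) = 100 + (26 + (-2)**2 + 15*(-2))*(-459) = 100 + (26 + 4 - 30)*(-459) = 100 + 0*(-459) = 100 + 0 = 100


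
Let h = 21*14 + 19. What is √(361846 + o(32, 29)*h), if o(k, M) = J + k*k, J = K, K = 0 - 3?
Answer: √681419 ≈ 825.48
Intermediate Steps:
K = -3
h = 313 (h = 294 + 19 = 313)
J = -3
o(k, M) = -3 + k² (o(k, M) = -3 + k*k = -3 + k²)
√(361846 + o(32, 29)*h) = √(361846 + (-3 + 32²)*313) = √(361846 + (-3 + 1024)*313) = √(361846 + 1021*313) = √(361846 + 319573) = √681419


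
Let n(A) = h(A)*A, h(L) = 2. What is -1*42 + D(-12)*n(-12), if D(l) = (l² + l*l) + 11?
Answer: -7218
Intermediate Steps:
n(A) = 2*A
D(l) = 11 + 2*l² (D(l) = (l² + l²) + 11 = 2*l² + 11 = 11 + 2*l²)
-1*42 + D(-12)*n(-12) = -1*42 + (11 + 2*(-12)²)*(2*(-12)) = -42 + (11 + 2*144)*(-24) = -42 + (11 + 288)*(-24) = -42 + 299*(-24) = -42 - 7176 = -7218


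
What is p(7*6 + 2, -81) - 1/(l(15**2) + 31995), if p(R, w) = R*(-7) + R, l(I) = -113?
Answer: -8416849/31882 ≈ -264.00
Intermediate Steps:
p(R, w) = -6*R (p(R, w) = -7*R + R = -6*R)
p(7*6 + 2, -81) - 1/(l(15**2) + 31995) = -6*(7*6 + 2) - 1/(-113 + 31995) = -6*(42 + 2) - 1/31882 = -6*44 - 1*1/31882 = -264 - 1/31882 = -8416849/31882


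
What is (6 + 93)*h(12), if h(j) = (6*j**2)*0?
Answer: 0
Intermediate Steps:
h(j) = 0
(6 + 93)*h(12) = (6 + 93)*0 = 99*0 = 0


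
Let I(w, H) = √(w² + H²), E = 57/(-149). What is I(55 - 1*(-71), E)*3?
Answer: 45*√1566517/149 ≈ 378.00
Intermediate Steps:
E = -57/149 (E = 57*(-1/149) = -57/149 ≈ -0.38255)
I(w, H) = √(H² + w²)
I(55 - 1*(-71), E)*3 = √((-57/149)² + (55 - 1*(-71))²)*3 = √(3249/22201 + (55 + 71)²)*3 = √(3249/22201 + 126²)*3 = √(3249/22201 + 15876)*3 = √(352466325/22201)*3 = (15*√1566517/149)*3 = 45*√1566517/149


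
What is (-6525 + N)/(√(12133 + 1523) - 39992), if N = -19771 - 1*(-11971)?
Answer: 71610675/199918301 + 14325*√3414/799673204 ≈ 0.35925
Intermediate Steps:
N = -7800 (N = -19771 + 11971 = -7800)
(-6525 + N)/(√(12133 + 1523) - 39992) = (-6525 - 7800)/(√(12133 + 1523) - 39992) = -14325/(√13656 - 39992) = -14325/(2*√3414 - 39992) = -14325/(-39992 + 2*√3414)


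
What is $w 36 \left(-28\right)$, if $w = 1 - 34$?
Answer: $33264$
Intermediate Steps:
$w = -33$
$w 36 \left(-28\right) = \left(-33\right) 36 \left(-28\right) = \left(-1188\right) \left(-28\right) = 33264$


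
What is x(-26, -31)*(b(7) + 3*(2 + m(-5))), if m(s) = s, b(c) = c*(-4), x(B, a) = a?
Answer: 1147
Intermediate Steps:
b(c) = -4*c
x(-26, -31)*(b(7) + 3*(2 + m(-5))) = -31*(-4*7 + 3*(2 - 5)) = -31*(-28 + 3*(-3)) = -31*(-28 - 9) = -31*(-37) = 1147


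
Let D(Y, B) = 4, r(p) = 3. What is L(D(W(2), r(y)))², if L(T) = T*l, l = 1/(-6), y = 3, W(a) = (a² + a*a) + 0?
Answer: 4/9 ≈ 0.44444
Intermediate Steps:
W(a) = 2*a² (W(a) = (a² + a²) + 0 = 2*a² + 0 = 2*a²)
l = -⅙ ≈ -0.16667
L(T) = -T/6 (L(T) = T*(-⅙) = -T/6)
L(D(W(2), r(y)))² = (-⅙*4)² = (-⅔)² = 4/9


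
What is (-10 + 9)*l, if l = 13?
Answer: -13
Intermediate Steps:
(-10 + 9)*l = (-10 + 9)*13 = -1*13 = -13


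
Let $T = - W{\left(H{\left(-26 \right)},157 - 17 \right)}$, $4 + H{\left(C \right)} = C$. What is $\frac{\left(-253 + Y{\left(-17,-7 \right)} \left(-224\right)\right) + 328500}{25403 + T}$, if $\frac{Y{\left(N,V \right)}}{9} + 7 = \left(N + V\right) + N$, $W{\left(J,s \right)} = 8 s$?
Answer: $\frac{425015}{24283} \approx 17.503$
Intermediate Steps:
$H{\left(C \right)} = -4 + C$
$Y{\left(N,V \right)} = -63 + 9 V + 18 N$ ($Y{\left(N,V \right)} = -63 + 9 \left(\left(N + V\right) + N\right) = -63 + 9 \left(V + 2 N\right) = -63 + \left(9 V + 18 N\right) = -63 + 9 V + 18 N$)
$T = -1120$ ($T = - 8 \left(157 - 17\right) = - 8 \cdot 140 = \left(-1\right) 1120 = -1120$)
$\frac{\left(-253 + Y{\left(-17,-7 \right)} \left(-224\right)\right) + 328500}{25403 + T} = \frac{\left(-253 + \left(-63 + 9 \left(-7\right) + 18 \left(-17\right)\right) \left(-224\right)\right) + 328500}{25403 - 1120} = \frac{\left(-253 + \left(-63 - 63 - 306\right) \left(-224\right)\right) + 328500}{24283} = \left(\left(-253 - -96768\right) + 328500\right) \frac{1}{24283} = \left(\left(-253 + 96768\right) + 328500\right) \frac{1}{24283} = \left(96515 + 328500\right) \frac{1}{24283} = 425015 \cdot \frac{1}{24283} = \frac{425015}{24283}$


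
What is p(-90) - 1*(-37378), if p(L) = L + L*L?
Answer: 45388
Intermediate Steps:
p(L) = L + L**2
p(-90) - 1*(-37378) = -90*(1 - 90) - 1*(-37378) = -90*(-89) + 37378 = 8010 + 37378 = 45388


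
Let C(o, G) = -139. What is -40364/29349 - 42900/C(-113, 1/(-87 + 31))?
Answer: 1253461504/4079511 ≈ 307.26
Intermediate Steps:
-40364/29349 - 42900/C(-113, 1/(-87 + 31)) = -40364/29349 - 42900/(-139) = -40364*1/29349 - 42900*(-1/139) = -40364/29349 + 42900/139 = 1253461504/4079511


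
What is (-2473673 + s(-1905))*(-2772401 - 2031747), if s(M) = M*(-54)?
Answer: 11389688490844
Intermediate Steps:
s(M) = -54*M
(-2473673 + s(-1905))*(-2772401 - 2031747) = (-2473673 - 54*(-1905))*(-2772401 - 2031747) = (-2473673 + 102870)*(-4804148) = -2370803*(-4804148) = 11389688490844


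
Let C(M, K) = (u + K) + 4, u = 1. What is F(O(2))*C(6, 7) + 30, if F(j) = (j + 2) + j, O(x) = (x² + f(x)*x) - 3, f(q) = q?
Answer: 174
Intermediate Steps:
C(M, K) = 5 + K (C(M, K) = (1 + K) + 4 = 5 + K)
O(x) = -3 + 2*x² (O(x) = (x² + x*x) - 3 = (x² + x²) - 3 = 2*x² - 3 = -3 + 2*x²)
F(j) = 2 + 2*j (F(j) = (2 + j) + j = 2 + 2*j)
F(O(2))*C(6, 7) + 30 = (2 + 2*(-3 + 2*2²))*(5 + 7) + 30 = (2 + 2*(-3 + 2*4))*12 + 30 = (2 + 2*(-3 + 8))*12 + 30 = (2 + 2*5)*12 + 30 = (2 + 10)*12 + 30 = 12*12 + 30 = 144 + 30 = 174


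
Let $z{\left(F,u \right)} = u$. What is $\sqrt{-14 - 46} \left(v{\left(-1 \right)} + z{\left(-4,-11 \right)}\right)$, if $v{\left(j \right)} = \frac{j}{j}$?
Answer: $- 20 i \sqrt{15} \approx - 77.46 i$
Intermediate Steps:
$v{\left(j \right)} = 1$
$\sqrt{-14 - 46} \left(v{\left(-1 \right)} + z{\left(-4,-11 \right)}\right) = \sqrt{-14 - 46} \left(1 - 11\right) = \sqrt{-60} \left(-10\right) = 2 i \sqrt{15} \left(-10\right) = - 20 i \sqrt{15}$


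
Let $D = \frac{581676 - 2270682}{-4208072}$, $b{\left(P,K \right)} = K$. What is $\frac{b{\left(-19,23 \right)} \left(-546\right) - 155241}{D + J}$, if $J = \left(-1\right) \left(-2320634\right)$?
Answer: $- \frac{32095921524}{443881665757} \approx -0.072307$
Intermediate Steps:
$J = 2320634$
$D = \frac{76773}{191276}$ ($D = \left(-1689006\right) \left(- \frac{1}{4208072}\right) = \frac{76773}{191276} \approx 0.40137$)
$\frac{b{\left(-19,23 \right)} \left(-546\right) - 155241}{D + J} = \frac{23 \left(-546\right) - 155241}{\frac{76773}{191276} + 2320634} = \frac{-12558 - 155241}{\frac{443881665757}{191276}} = \left(-167799\right) \frac{191276}{443881665757} = - \frac{32095921524}{443881665757}$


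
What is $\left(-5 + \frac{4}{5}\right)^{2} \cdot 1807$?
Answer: $\frac{796887}{25} \approx 31875.0$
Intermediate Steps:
$\left(-5 + \frac{4}{5}\right)^{2} \cdot 1807 = \left(- \frac{21}{5}\right)^{2} \cdot 1807 = \frac{441}{25} \cdot 1807 = \frac{796887}{25}$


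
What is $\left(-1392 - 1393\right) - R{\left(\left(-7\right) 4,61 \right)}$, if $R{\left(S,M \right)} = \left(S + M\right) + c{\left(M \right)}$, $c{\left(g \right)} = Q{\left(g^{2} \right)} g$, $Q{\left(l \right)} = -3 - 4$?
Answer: $-2391$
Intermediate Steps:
$Q{\left(l \right)} = -7$ ($Q{\left(l \right)} = -3 - 4 = -7$)
$c{\left(g \right)} = - 7 g$
$R{\left(S,M \right)} = S - 6 M$ ($R{\left(S,M \right)} = \left(S + M\right) - 7 M = \left(M + S\right) - 7 M = S - 6 M$)
$\left(-1392 - 1393\right) - R{\left(\left(-7\right) 4,61 \right)} = \left(-1392 - 1393\right) - \left(\left(-7\right) 4 - 366\right) = -2785 - \left(-28 - 366\right) = -2785 - -394 = -2785 + 394 = -2391$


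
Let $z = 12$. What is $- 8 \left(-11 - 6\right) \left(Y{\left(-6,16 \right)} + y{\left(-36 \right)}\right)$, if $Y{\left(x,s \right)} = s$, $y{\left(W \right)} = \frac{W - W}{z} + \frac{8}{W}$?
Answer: $\frac{19312}{9} \approx 2145.8$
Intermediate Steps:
$y{\left(W \right)} = \frac{8}{W}$ ($y{\left(W \right)} = \frac{W - W}{12} + \frac{8}{W} = 0 \cdot \frac{1}{12} + \frac{8}{W} = 0 + \frac{8}{W} = \frac{8}{W}$)
$- 8 \left(-11 - 6\right) \left(Y{\left(-6,16 \right)} + y{\left(-36 \right)}\right) = - 8 \left(-11 - 6\right) \left(16 + \frac{8}{-36}\right) = \left(-8\right) \left(-17\right) \left(16 + 8 \left(- \frac{1}{36}\right)\right) = 136 \left(16 - \frac{2}{9}\right) = 136 \cdot \frac{142}{9} = \frac{19312}{9}$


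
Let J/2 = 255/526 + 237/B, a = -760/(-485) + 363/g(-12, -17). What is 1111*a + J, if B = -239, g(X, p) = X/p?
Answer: 13976367953203/24388516 ≈ 5.7307e+5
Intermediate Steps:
a = 200137/388 (a = -760/(-485) + 363/((-12/(-17))) = -760*(-1/485) + 363/((-12*(-1/17))) = 152/97 + 363/(12/17) = 152/97 + 363*(17/12) = 152/97 + 2057/4 = 200137/388 ≈ 515.82)
J = -63717/62857 (J = 2*(255/526 + 237/(-239)) = 2*(255*(1/526) + 237*(-1/239)) = 2*(255/526 - 237/239) = 2*(-63717/125714) = -63717/62857 ≈ -1.0137)
1111*a + J = 1111*(200137/388) - 63717/62857 = 222352207/388 - 63717/62857 = 13976367953203/24388516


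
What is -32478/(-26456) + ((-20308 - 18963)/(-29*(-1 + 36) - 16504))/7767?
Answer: 2210161392235/1799934925644 ≈ 1.2279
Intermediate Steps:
-32478/(-26456) + ((-20308 - 18963)/(-29*(-1 + 36) - 16504))/7767 = -32478*(-1/26456) - 39271/(-29*35 - 16504)*(1/7767) = 16239/13228 - 39271/(-1015 - 16504)*(1/7767) = 16239/13228 - 39271/(-17519)*(1/7767) = 16239/13228 - 39271*(-1/17519)*(1/7767) = 16239/13228 + (39271/17519)*(1/7767) = 16239/13228 + 39271/136070073 = 2210161392235/1799934925644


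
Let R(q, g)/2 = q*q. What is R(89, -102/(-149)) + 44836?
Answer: 60678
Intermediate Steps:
R(q, g) = 2*q**2 (R(q, g) = 2*(q*q) = 2*q**2)
R(89, -102/(-149)) + 44836 = 2*89**2 + 44836 = 2*7921 + 44836 = 15842 + 44836 = 60678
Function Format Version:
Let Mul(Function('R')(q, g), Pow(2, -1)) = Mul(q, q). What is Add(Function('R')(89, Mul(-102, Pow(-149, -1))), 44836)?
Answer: 60678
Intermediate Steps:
Function('R')(q, g) = Mul(2, Pow(q, 2)) (Function('R')(q, g) = Mul(2, Mul(q, q)) = Mul(2, Pow(q, 2)))
Add(Function('R')(89, Mul(-102, Pow(-149, -1))), 44836) = Add(Mul(2, Pow(89, 2)), 44836) = Add(Mul(2, 7921), 44836) = Add(15842, 44836) = 60678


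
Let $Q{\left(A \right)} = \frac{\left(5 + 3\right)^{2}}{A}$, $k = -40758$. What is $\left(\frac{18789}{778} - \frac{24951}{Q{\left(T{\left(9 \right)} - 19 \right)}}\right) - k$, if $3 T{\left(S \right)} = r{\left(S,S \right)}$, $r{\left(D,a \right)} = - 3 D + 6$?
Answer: $\frac{633833415}{12448} \approx 50919.0$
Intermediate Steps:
$r{\left(D,a \right)} = 6 - 3 D$
$T{\left(S \right)} = 2 - S$ ($T{\left(S \right)} = \frac{6 - 3 S}{3} = 2 - S$)
$Q{\left(A \right)} = \frac{64}{A}$ ($Q{\left(A \right)} = \frac{8^{2}}{A} = \frac{64}{A}$)
$\left(\frac{18789}{778} - \frac{24951}{Q{\left(T{\left(9 \right)} - 19 \right)}}\right) - k = \left(\frac{18789}{778} - \frac{24951}{64 \frac{1}{\left(2 - 9\right) - 19}}\right) - -40758 = \left(18789 \cdot \frac{1}{778} - \frac{24951}{64 \frac{1}{\left(2 - 9\right) - 19}}\right) + 40758 = \left(\frac{18789}{778} - \frac{24951}{64 \frac{1}{-7 - 19}}\right) + 40758 = \left(\frac{18789}{778} - \frac{24951}{64 \frac{1}{-26}}\right) + 40758 = \left(\frac{18789}{778} - \frac{24951}{64 \left(- \frac{1}{26}\right)}\right) + 40758 = \left(\frac{18789}{778} - \frac{24951}{- \frac{32}{13}}\right) + 40758 = \left(\frac{18789}{778} - - \frac{324363}{32}\right) + 40758 = \left(\frac{18789}{778} + \frac{324363}{32}\right) + 40758 = \frac{126477831}{12448} + 40758 = \frac{633833415}{12448}$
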